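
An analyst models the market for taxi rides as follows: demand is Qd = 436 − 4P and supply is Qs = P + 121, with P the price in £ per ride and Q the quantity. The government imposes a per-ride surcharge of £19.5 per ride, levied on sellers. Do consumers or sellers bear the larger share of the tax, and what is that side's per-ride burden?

Sellers bear the larger share: £15.6 per ride.

Without the tax, 436 − 4P = P + 121 gives 5P = 315, so P* = £63 and Q* = 184.
With the tax collected from sellers, supply shifts: Qs = (P − 19.5) + 121.
Solving gives Q = 168.4 with consumers paying £66.9 and sellers receiving £47.4 (the £19.5 wedge).
Per-ride burden: consumers £3.9, sellers £15.6.
Sellers take the larger share because supply is less price-elastic here (demand slope 4 vs supply slope 1).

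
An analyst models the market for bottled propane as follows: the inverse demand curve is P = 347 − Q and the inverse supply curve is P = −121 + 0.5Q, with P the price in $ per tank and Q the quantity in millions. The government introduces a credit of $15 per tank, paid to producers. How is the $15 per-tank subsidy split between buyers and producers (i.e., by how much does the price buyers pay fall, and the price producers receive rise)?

Buyers gain $10 per tank; producers gain $5 per tank.

Inverting to Q(P) form: Qd = 347 − P; Qs = 2P + 242.
Before the subsidy: set 347 − P = 2P + 242 → P* = $35, Q* = 312.
With a per-unit subsidy paid to producers, each receives P + 15 per unit sold, so supply becomes Qs = 2(P + 15) + 242.
New equilibrium: buyers pay $25, producers receive $40, Q = 322. (Wedge: Pb − Ps = −15.)
Gain to buyers: $10; to producers: $5. (They sum to $15.)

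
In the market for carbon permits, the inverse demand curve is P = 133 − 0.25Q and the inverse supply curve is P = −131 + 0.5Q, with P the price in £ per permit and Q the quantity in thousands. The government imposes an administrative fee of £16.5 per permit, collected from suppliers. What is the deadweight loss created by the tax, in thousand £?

Deadweight loss = £181.5 thousand.

Rewrite in direct form: Qd = 532 − 4P and Qs = 2P + 262.
Without the tax, 532 − 4P = 2P + 262 gives 6P = 270, so P* = £45 and Q* = 352.
With the tax collected from suppliers, supply shifts: Qs = 2(P − 16.5) + 262.
Solving gives Q = 330 with buyers paying £50.5 and suppliers receiving £34 (the £16.5 wedge).
Quantity falls by |ΔQ| = |352 − 330| = 22.
DWL = ½ · t · |ΔQ| = ½ · 16.5 · 22 = £181.5.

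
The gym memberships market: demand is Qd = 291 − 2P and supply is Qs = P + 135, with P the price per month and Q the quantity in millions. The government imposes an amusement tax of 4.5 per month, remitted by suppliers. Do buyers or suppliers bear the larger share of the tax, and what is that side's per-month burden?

Without the tax, 291 − 2P = P + 135 gives 3P = 156, so P* = 52 and Q* = 187.
With the tax collected from suppliers, supply shifts: Qs = (P − 4.5) + 135.
New equilibrium: buyers pay 53.5, suppliers receive 49, Q = 184. (Wedge: Pb − Ps = 4.5.)
Per-month burden: buyers 1.5, suppliers 3.
Suppliers take the larger share because supply is less price-elastic here (demand slope 2 vs supply slope 1).
The less price-elastic side of the market bears the larger share of a per-unit tax.

Suppliers bear the larger share: 3 per month.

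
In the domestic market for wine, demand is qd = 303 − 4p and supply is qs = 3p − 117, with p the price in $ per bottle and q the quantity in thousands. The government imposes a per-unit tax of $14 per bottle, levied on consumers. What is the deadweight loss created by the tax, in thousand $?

Before the tax: set 303 − 4p = 3p − 117 → p* = $60, q* = 63.
With the tax collected from consumers, demand (in seller-price terms) shifts: qd = 303 − 4(p + 14).
Solving gives q = 39 with consumers paying $66 and suppliers receiving $52 (the $14 wedge).
Quantity falls by |ΔQ| = |63 − 39| = 24.
DWL = ½ · t · |ΔQ| = ½ · 14 · 24 = $168.

Deadweight loss = $168 thousand.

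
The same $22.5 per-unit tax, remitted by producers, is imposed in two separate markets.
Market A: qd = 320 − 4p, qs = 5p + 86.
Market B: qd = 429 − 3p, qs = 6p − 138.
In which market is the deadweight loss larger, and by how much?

Market A: pre-tax p* = $26, q* = 216; post-tax q = 166; deadweight loss = $562.5.
Market B: pre-tax p* = $63, q* = 240; post-tax q = 195; deadweight loss = $506.25.
Difference: $562.5 vs $506.25 → market A is larger by $56.25.

Market A, by $56.25.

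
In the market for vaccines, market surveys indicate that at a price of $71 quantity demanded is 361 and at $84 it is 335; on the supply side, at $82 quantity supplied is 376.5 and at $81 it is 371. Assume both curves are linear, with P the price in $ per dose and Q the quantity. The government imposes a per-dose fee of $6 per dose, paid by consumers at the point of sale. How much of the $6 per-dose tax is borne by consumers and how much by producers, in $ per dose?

Consumers bear $4.4 per dose; producers bear $1.6 per dose.

Demand slope: (335 − 361)/(84 − 71) = -2, so Qd = 503 − 2P.
Supply slope: (371 − 376.5)/(81 − 82) = 5.5, so Qs = 5.5P − 74.5.
Before the tax: set 503 − 2P = 5.5P − 74.5 → P* = $77, Q* = 349.
With the tax collected from consumers, demand (in seller-price terms) shifts: Qd = 503 − 2(P + 6).
Solving gives Q = 340.2 with consumers paying $81.4 and producers receiving $75.4 (the $6 wedge).
Burden on consumers: $4.4; on producers: $1.6. (They sum to $6.)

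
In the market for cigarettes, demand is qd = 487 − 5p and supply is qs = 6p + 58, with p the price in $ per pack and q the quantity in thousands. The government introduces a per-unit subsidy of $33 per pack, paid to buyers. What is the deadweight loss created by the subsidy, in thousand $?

Deadweight loss = $1485 thousand.

Before the subsidy: set 487 − 5p = 6p + 58 → p* = $39, q* = 292.
With a per-unit subsidy paid to buyers, each effectively pays p − 33, so demand becomes qd = 487 − 5(p − 33).
Solving gives q = 382 with buyers paying $21 and sellers receiving $54 (the $33 wedge).
Quantity rises by |ΔQ| = |292 − 382| = 90.
DWL = ½ · t · |ΔQ| = ½ · 33 · 90 = $1485.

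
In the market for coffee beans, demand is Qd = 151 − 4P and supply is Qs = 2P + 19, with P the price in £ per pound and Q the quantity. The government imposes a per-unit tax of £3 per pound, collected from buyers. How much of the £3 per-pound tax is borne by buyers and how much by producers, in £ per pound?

Buyers bear £1 per pound; producers bear £2 per pound.

Before the tax: set 151 − 4P = 2P + 19 → P* = £22, Q* = 63.
With the tax collected from buyers, demand (in seller-price terms) shifts: Qd = 151 − 4(P + 3).
Solving gives Q = 59 with buyers paying £23 and producers receiving £20 (the £3 wedge).
Burden on buyers: £1; on producers: £2. (They sum to £3.)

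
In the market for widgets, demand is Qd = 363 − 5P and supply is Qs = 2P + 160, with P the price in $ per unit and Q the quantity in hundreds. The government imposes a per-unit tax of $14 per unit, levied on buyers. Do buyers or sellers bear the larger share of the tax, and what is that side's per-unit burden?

Before the tax: set 363 − 5P = 2P + 160 → P* = $29, Q* = 218.
With the tax collected from buyers, demand (in seller-price terms) shifts: Qd = 363 − 5(P + 14).
Solving gives Q = 198 with buyers paying $33 and sellers receiving $19 (the $14 wedge).
Per-unit burden: buyers $4, sellers $10.
Sellers take the larger share because supply is less price-elastic here (demand slope 5 vs supply slope 2).

Sellers bear the larger share: $10 per unit.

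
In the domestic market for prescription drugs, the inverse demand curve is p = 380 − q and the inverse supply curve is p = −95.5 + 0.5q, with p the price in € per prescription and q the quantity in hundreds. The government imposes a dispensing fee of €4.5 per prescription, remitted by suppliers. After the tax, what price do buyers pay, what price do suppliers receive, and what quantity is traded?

Buyers pay €66; suppliers receive €61.5; quantity = 314.

Rewrite in direct form: qd = 380 − p and qs = 2p + 191.
Before the tax: set 380 − p = 2p + 191 → p* = €63, q* = 317.
With the tax collected from suppliers, supply shifts: qs = 2(p − 4.5) + 191.
Solving gives q = 314 with buyers paying €66 and suppliers receiving €61.5 (the €4.5 wedge).
The less price-elastic side of the market bears the larger share of a per-unit tax.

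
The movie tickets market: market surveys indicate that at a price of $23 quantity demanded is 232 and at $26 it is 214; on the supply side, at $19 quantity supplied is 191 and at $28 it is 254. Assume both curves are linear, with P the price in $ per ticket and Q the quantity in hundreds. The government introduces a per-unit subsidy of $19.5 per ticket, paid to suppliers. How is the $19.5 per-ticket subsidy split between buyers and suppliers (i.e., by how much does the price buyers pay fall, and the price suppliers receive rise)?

Demand slope: (214 − 232)/(26 − 23) = -6, so Qd = 370 − 6P.
Supply slope: (254 − 191)/(28 − 19) = 7, so Qs = 7P + 58.
Before the subsidy: set 370 − 6P = 7P + 58 → P* = $24, Q* = 226.
With a per-unit subsidy paid to suppliers, each receives P + 19.5 per unit sold, so supply becomes Qs = 7(P + 19.5) + 58.
New equilibrium: buyers pay $13.5, suppliers receive $33, Q = 289. (Wedge: Pb − Ps = −19.5.)
Gain to buyers: $10.5; to suppliers: $9. (They sum to $19.5.)

Buyers gain $10.5 per ticket; suppliers gain $9 per ticket.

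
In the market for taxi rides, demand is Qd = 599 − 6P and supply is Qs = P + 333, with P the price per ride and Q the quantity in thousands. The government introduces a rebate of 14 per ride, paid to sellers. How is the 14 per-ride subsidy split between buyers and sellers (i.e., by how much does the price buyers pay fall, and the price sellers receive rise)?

Without the subsidy, 599 − 6P = P + 333 gives 7P = 266, so P* = 38 and Q* = 371.
With a per-unit subsidy paid to sellers, each receives P + 14 per unit sold, so supply becomes Qs = (P + 14) + 333.
Solving gives Q = 383 with buyers paying 36 and sellers receiving 50 (the 14 wedge).
Gain to buyers: 2; to sellers: 12. (They sum to 14.)

Buyers gain 2 per ride; sellers gain 12 per ride.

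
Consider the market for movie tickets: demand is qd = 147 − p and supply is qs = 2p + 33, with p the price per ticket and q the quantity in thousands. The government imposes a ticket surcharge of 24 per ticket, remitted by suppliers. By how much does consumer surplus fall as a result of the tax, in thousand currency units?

Without the tax, 147 − p = 2p + 33 gives 3p = 114, so p* = 38 and q* = 109.
With the tax collected from suppliers, supply shifts: qs = 2(p − 24) + 33.
New equilibrium: buyers pay 54, suppliers receive 30, q = 93. (Wedge: pb − ps = 24.)
ΔCS is the trapezoid between Q = 93 and Q = 109 of height 16: ½ · (109 + 93) · 16 = 1616.

Consumer surplus falls by 1616 thousand.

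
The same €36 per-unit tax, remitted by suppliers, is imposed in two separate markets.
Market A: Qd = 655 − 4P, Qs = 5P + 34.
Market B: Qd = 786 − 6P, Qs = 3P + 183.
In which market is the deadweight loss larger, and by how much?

Market A: pre-tax P* = €69, Q* = 379; post-tax Q = 299; deadweight loss = €1440.
Market B: pre-tax P* = €67, Q* = 384; post-tax Q = 312; deadweight loss = €1296.
Difference: €1440 vs €1296 → market A is larger by €144.

Market A, by €144.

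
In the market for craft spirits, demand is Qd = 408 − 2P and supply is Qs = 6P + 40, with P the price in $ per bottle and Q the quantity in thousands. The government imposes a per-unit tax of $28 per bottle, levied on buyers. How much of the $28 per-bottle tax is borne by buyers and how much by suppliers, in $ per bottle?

Without the tax, 408 − 2P = 6P + 40 gives 8P = 368, so P* = $46 and Q* = 316.
With the tax collected from buyers, demand (in seller-price terms) shifts: Qd = 408 − 2(P + 28).
Solving gives Q = 274 with buyers paying $67 and suppliers receiving $39 (the $28 wedge).
Burden on buyers: $21; on suppliers: $7. (They sum to $28.)
The less price-elastic side of the market bears the larger share of a per-unit tax.

Buyers bear $21 per bottle; suppliers bear $7 per bottle.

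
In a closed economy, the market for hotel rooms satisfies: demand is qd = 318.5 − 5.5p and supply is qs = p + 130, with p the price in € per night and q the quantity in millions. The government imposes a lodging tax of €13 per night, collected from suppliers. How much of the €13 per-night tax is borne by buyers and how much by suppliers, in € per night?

Without the tax, 318.5 − 5.5p = p + 130 gives 6.5p = 188.5, so p* = €29 and q* = 159.
With the tax collected from suppliers, supply shifts: qs = (p − 13) + 130.
Solving gives q = 148 with buyers paying €31 and suppliers receiving €18 (the €13 wedge).
Burden on buyers: €2; on suppliers: €11. (They sum to €13.)
The less price-elastic side of the market bears the larger share of a per-unit tax.

Buyers bear €2 per night; suppliers bear €11 per night.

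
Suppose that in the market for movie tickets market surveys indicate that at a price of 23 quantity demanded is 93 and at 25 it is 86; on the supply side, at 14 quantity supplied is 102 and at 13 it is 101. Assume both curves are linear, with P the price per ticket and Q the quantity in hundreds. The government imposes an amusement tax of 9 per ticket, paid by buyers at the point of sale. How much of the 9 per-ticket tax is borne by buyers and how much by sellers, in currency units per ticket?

Demand slope: (86 − 93)/(25 − 23) = -3.5, so Qd = 173.5 − 3.5P.
Supply slope: (101 − 102)/(13 − 14) = 1, so Qs = P + 88.
Without the tax, 173.5 − 3.5P = P + 88 gives 4.5P = 85.5, so P* = 19 and Q* = 107.
With the tax collected from buyers, demand (in seller-price terms) shifts: Qd = 173.5 − 3.5(P + 9).
Solving gives Q = 100 with buyers paying 21 and sellers receiving 12 (the 9 wedge).
Burden on buyers: 2; on sellers: 7. (They sum to 9.)

Buyers bear 2 per ticket; sellers bear 7 per ticket.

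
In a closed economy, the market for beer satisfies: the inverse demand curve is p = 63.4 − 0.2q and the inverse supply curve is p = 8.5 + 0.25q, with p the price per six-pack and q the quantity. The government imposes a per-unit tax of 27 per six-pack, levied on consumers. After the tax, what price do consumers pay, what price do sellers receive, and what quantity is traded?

Consumers pay 51; sellers receive 24; quantity = 62.

Inverting to q(p) form: qd = 317 − 5p; qs = 4p − 34.
Before the tax: set 317 − 5p = 4p − 34 → p* = 39, q* = 122.
With the tax collected from consumers, demand (in seller-price terms) shifts: qd = 317 − 5(p + 27).
New equilibrium: consumers pay 51, sellers receive 24, q = 62. (Wedge: pb − ps = 27.)
The less price-elastic side of the market bears the larger share of a per-unit tax.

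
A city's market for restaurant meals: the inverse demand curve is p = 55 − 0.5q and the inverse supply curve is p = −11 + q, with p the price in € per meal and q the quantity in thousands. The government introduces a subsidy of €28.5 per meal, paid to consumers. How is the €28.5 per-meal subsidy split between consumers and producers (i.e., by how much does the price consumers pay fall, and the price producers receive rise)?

Rewrite in direct form: qd = 110 − 2p and qs = p + 11.
Before the subsidy: set 110 − 2p = p + 11 → p* = €33, q* = 44.
With a per-unit subsidy paid to consumers, each effectively pays p − 28.5, so demand becomes qd = 110 − 2(p − 28.5).
Solving gives q = 63 with consumers paying €23.5 and producers receiving €52 (the €28.5 wedge).
Gain to consumers: €9.5; to producers: €19. (They sum to €28.5.)

Consumers gain €9.5 per meal; producers gain €19 per meal.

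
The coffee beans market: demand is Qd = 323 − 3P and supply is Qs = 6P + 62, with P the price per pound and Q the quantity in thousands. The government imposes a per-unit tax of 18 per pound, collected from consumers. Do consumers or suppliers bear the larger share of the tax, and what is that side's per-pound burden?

Consumers bear the larger share: 12 per pound.

Before the tax: set 323 − 3P = 6P + 62 → P* = 29, Q* = 236.
With the tax collected from consumers, demand (in seller-price terms) shifts: Qd = 323 − 3(P + 18).
New equilibrium: consumers pay 41, suppliers receive 23, Q = 200. (Wedge: Pb − Ps = 18.)
Per-pound burden: consumers 12, suppliers 6.
Consumers take the larger share because demand is less price-elastic here (demand slope 3 vs supply slope 6).
The less price-elastic side of the market bears the larger share of a per-unit tax.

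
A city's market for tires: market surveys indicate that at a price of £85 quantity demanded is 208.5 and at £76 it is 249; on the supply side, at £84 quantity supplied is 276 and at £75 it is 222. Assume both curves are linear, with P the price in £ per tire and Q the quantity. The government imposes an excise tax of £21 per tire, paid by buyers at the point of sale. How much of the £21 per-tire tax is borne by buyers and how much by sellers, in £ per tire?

Buyers bear £12 per tire; sellers bear £9 per tire.

Demand slope: (249 − 208.5)/(76 − 85) = -4.5, so Qd = 591 − 4.5P.
Supply slope: (222 − 276)/(75 − 84) = 6, so Qs = 6P − 228.
Without the tax, 591 − 4.5P = 6P − 228 gives 10.5P = 819, so P* = £78 and Q* = 240.
With the tax collected from buyers, demand (in seller-price terms) shifts: Qd = 591 − 4.5(P + 21).
New equilibrium: buyers pay £90, sellers receive £69, Q = 186. (Wedge: Pb − Ps = 21.)
Burden on buyers: £12; on sellers: £9. (They sum to £21.)
The less price-elastic side of the market bears the larger share of a per-unit tax.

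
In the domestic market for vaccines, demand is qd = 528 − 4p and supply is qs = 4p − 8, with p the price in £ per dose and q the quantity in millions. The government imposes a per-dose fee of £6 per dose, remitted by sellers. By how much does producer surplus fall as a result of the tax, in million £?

Before the tax: set 528 − 4p = 4p − 8 → p* = £67, q* = 260.
With the tax collected from sellers, supply shifts: qs = 4(p − 6) − 8.
Solving gives q = 248 with consumers paying £70 and sellers receiving £64 (the £6 wedge).
ΔPS is the trapezoid between Q = 248 and Q = 260 of height £3: ½ · (260 + 248) · 3 = £762.

Producer surplus falls by £762 million.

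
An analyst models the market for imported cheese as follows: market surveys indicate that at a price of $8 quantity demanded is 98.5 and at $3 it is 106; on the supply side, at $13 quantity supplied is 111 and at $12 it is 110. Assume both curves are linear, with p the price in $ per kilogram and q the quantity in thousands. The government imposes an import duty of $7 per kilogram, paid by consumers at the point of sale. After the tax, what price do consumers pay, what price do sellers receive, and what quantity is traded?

Consumers pay $7.8; sellers receive $0.8; quantity = 98.8.

Demand slope: (106 − 98.5)/(3 − 8) = -1.5, so qd = 110.5 − 1.5p.
Supply slope: (110 − 111)/(12 − 13) = 1, so qs = p + 98.
Without the tax, 110.5 − 1.5p = p + 98 gives 2.5p = 12.5, so p* = $5 and q* = 103.
With the tax collected from consumers, demand (in seller-price terms) shifts: qd = 110.5 − 1.5(p + 7).
Solving gives q = 98.8 with consumers paying $7.8 and sellers receiving $0.8 (the $7 wedge).
The less price-elastic side of the market bears the larger share of a per-unit tax.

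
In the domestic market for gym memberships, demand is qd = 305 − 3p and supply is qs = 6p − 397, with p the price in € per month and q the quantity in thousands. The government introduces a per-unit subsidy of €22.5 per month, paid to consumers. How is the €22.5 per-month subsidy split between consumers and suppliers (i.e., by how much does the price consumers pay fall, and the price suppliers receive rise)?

Consumers gain €15 per month; suppliers gain €7.5 per month.

Before the subsidy: set 305 − 3p = 6p − 397 → p* = €78, q* = 71.
With a per-unit subsidy paid to consumers, each effectively pays p − 22.5, so demand becomes qd = 305 − 3(p − 22.5).
Solving gives q = 116 with consumers paying €63 and suppliers receiving €85.5 (the €22.5 wedge).
Gain to consumers: €15; to suppliers: €7.5. (They sum to €22.5.)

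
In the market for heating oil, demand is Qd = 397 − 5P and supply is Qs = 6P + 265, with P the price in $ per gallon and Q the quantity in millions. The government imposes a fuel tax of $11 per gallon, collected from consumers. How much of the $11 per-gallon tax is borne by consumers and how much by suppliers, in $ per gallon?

Consumers bear $6 per gallon; suppliers bear $5 per gallon.

Before the tax: set 397 − 5P = 6P + 265 → P* = $12, Q* = 337.
With the tax collected from consumers, demand (in seller-price terms) shifts: Qd = 397 − 5(P + 11).
Solving gives Q = 307 with consumers paying $18 and suppliers receiving $7 (the $11 wedge).
Burden on consumers: $6; on suppliers: $5. (They sum to $11.)
The less price-elastic side of the market bears the larger share of a per-unit tax.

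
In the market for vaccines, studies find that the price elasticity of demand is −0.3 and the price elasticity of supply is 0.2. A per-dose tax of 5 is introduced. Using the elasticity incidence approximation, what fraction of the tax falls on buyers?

Buyers' share ≈ 0.4.

Incidence ratio: buyers' share ≈ εs / (εs + |εd|) = 0.2 / (0.2 + 0.3) = 0.4.
Supply is the less elastic side, so buyers bear the smaller share.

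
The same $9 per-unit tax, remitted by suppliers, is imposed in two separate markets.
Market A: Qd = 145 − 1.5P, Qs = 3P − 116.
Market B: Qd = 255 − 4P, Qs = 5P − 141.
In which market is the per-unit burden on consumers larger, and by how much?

Market A, by $1.

Market A: pre-tax P* = $58, Q* = 58; post-tax Q = 49; per-unit burden on consumers = $6.
Market B: pre-tax P* = $44, Q* = 79; post-tax Q = 59; per-unit burden on consumers = $5.
Difference: $6 vs $5 → market A is larger by $1.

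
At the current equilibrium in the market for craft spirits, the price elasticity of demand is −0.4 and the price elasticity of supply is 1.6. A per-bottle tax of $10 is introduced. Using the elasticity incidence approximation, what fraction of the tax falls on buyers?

Incidence ratio: buyers' share ≈ εs / (εs + |εd|) = 1.6 / (1.6 + 0.4) = 0.8.
Supply is the more elastic side, so buyers bear the larger share.

Buyers' share ≈ 0.8.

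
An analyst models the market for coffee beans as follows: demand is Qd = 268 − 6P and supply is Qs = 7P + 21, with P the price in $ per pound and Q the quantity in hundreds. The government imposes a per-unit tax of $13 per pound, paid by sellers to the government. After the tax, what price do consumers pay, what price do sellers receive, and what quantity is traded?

Consumers pay $26; sellers receive $13; quantity = 112.

Before the tax: set 268 − 6P = 7P + 21 → P* = $19, Q* = 154.
With the tax collected from sellers, supply shifts: Qs = 7(P − 13) + 21.
New equilibrium: consumers pay $26, sellers receive $13, Q = 112. (Wedge: Pb − Ps = 13.)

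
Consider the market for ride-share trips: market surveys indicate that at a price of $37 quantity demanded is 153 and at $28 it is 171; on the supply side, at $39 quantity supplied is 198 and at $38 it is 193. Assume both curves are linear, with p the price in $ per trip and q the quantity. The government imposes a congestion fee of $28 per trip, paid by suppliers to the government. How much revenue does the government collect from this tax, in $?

Tax revenue = $3444.

Demand slope: (171 − 153)/(28 − 37) = -2, so qd = 227 − 2p.
Supply slope: (193 − 198)/(38 − 39) = 5, so qs = 5p + 3.
Before the tax: set 227 − 2p = 5p + 3 → p* = $32, q* = 163.
With the tax collected from suppliers, supply shifts: qs = 5(p − 28) + 3.
New equilibrium: buyers pay $52, suppliers receive $24, q = 123. (Wedge: pb − ps = 28.)
Revenue = t · Q = 28 · 123 = $3444.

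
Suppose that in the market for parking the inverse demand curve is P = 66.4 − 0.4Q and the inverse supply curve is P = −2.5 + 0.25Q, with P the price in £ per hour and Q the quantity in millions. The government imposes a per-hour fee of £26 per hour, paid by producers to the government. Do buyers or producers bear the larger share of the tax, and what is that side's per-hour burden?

Buyers bear the larger share: £16 per hour.

Inverting to Q(P) form: Qd = 166 − 2.5P; Qs = 4P + 10.
Without the tax, 166 − 2.5P = 4P + 10 gives 6.5P = 156, so P* = £24 and Q* = 106.
With the tax collected from producers, supply shifts: Qs = 4(P − 26) + 10.
Solving gives Q = 66 with buyers paying £40 and producers receiving £14 (the £26 wedge).
Per-hour burden: buyers £16, producers £10.
Buyers take the larger share because demand is less price-elastic here (demand slope 2.5 vs supply slope 4).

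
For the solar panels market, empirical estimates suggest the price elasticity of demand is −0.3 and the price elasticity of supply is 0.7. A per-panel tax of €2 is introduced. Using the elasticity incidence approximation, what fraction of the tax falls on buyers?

Buyers' share ≈ 0.7.

Incidence ratio: buyers' share ≈ εs / (εs + |εd|) = 0.7 / (0.7 + 0.3) = 0.7.
Supply is the more elastic side, so buyers bear the larger share.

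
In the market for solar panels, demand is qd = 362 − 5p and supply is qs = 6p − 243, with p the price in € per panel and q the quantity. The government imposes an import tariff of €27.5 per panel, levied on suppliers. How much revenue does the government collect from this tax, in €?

Before the tax: set 362 − 5p = 6p − 243 → p* = €55, q* = 87.
With the tax collected from suppliers, supply shifts: qs = 6(p − 27.5) − 243.
Solving gives q = 12 with consumers paying €70 and suppliers receiving €42.5 (the €27.5 wedge).
Revenue = t · Q = 27.5 · 12 = €330.

Tax revenue = €330.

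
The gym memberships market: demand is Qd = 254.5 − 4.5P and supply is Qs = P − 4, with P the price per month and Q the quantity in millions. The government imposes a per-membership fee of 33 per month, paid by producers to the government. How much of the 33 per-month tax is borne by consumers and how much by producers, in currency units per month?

Before the tax: set 254.5 − 4.5P = P − 4 → P* = 47, Q* = 43.
With the tax collected from producers, supply shifts: Qs = (P − 33) − 4.
Solving gives Q = 16 with consumers paying 53 and producers receiving 20 (the 33 wedge).
Burden on consumers: 6; on producers: 27. (They sum to 33.)
The less price-elastic side of the market bears the larger share of a per-unit tax.

Consumers bear 6 per month; producers bear 27 per month.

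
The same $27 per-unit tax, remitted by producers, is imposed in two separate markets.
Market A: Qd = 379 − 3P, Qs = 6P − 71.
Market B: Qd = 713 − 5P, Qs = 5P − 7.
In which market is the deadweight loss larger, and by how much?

Market A: pre-tax P* = $50, Q* = 229; post-tax Q = 175; deadweight loss = $729.
Market B: pre-tax P* = $72, Q* = 353; post-tax Q = 285.5; deadweight loss = $911.25.
Difference: $729 vs $911.25 → market B is larger by $182.25.

Market B, by $182.25.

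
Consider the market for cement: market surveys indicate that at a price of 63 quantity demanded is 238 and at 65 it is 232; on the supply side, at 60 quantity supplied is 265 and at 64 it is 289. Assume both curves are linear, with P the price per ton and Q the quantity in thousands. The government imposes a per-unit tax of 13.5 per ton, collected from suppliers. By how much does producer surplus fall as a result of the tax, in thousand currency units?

Demand slope: (232 − 238)/(65 − 63) = -3, so Qd = 427 − 3P.
Supply slope: (289 − 265)/(64 − 60) = 6, so Qs = 6P − 95.
Without the tax, 427 − 3P = 6P − 95 gives 9P = 522, so P* = 58 and Q* = 253.
With the tax collected from suppliers, supply shifts: Qs = 6(P − 13.5) − 95.
New equilibrium: consumers pay 67, suppliers receive 53.5, Q = 226. (Wedge: Pb − Ps = 13.5.)
ΔPS is the trapezoid between Q = 226 and Q = 253 of height 4.5: ½ · (253 + 226) · 4.5 = 1077.75.

Producer surplus falls by 1077.75 thousand.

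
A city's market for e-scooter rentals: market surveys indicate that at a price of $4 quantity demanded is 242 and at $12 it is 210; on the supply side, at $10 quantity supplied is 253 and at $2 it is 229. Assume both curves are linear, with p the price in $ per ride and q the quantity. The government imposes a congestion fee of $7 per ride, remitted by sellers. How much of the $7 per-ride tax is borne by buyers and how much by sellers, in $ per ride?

Buyers bear $3 per ride; sellers bear $4 per ride.

Demand slope: (210 − 242)/(12 − 4) = -4, so qd = 258 − 4p.
Supply slope: (229 − 253)/(2 − 10) = 3, so qs = 3p + 223.
Before the tax: set 258 − 4p = 3p + 223 → p* = $5, q* = 238.
With the tax collected from sellers, supply shifts: qs = 3(p − 7) + 223.
Solving gives q = 226 with buyers paying $8 and sellers receiving $1 (the $7 wedge).
Burden on buyers: $3; on sellers: $4. (They sum to $7.)
The less price-elastic side of the market bears the larger share of a per-unit tax.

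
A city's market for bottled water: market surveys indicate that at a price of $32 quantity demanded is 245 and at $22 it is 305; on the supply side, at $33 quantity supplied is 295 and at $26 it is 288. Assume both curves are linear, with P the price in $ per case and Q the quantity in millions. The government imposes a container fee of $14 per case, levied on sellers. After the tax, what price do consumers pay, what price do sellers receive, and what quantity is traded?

Consumers pay $27; sellers receive $13; quantity = 275.

Demand slope: (305 − 245)/(22 − 32) = -6, so Qd = 437 − 6P.
Supply slope: (288 − 295)/(26 − 33) = 1, so Qs = P + 262.
Without the tax, 437 − 6P = P + 262 gives 7P = 175, so P* = $25 and Q* = 287.
With the tax collected from sellers, supply shifts: Qs = (P − 14) + 262.
Solving gives Q = 275 with consumers paying $27 and sellers receiving $13 (the $14 wedge).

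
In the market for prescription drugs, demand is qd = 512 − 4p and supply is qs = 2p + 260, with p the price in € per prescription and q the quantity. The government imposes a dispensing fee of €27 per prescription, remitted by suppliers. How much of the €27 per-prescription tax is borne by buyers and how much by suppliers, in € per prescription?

Without the tax, 512 − 4p = 2p + 260 gives 6p = 252, so p* = €42 and q* = 344.
With the tax collected from suppliers, supply shifts: qs = 2(p − 27) + 260.
Solving gives q = 308 with buyers paying €51 and suppliers receiving €24 (the €27 wedge).
Burden on buyers: €9; on suppliers: €18. (They sum to €27.)
The less price-elastic side of the market bears the larger share of a per-unit tax.

Buyers bear €9 per prescription; suppliers bear €18 per prescription.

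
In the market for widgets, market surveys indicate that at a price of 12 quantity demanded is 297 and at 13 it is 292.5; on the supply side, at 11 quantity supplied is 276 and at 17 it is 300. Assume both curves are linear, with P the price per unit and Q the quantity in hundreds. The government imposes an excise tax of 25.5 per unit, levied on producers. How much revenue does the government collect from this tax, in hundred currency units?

Demand slope: (292.5 − 297)/(13 − 12) = -4.5, so Qd = 351 − 4.5P.
Supply slope: (300 − 276)/(17 − 11) = 4, so Qs = 4P + 232.
Without the tax, 351 − 4.5P = 4P + 232 gives 8.5P = 119, so P* = 14 and Q* = 288.
With the tax collected from producers, supply shifts: Qs = 4(P − 25.5) + 232.
Solving gives Q = 234 with consumers paying 26 and producers receiving 0.5 (the 25.5 wedge).
Revenue = t · Q = 25.5 · 234 = 5967.

Tax revenue = 5967 hundred.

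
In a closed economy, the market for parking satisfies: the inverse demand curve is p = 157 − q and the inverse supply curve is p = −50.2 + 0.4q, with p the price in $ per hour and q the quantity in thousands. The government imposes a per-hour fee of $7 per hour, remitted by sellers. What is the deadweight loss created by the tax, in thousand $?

Deadweight loss = $17.5 thousand.

Rewrite in direct form: qd = 157 − p and qs = 2.5p + 125.5.
Before the tax: set 157 − p = 2.5p + 125.5 → p* = $9, q* = 148.
With the tax collected from sellers, supply shifts: qs = 2.5(p − 7) + 125.5.
New equilibrium: consumers pay $14, sellers receive $7, q = 143. (Wedge: pb − ps = 7.)
Quantity falls by |ΔQ| = |148 − 143| = 5.
DWL = ½ · t · |ΔQ| = ½ · 7 · 5 = $17.5.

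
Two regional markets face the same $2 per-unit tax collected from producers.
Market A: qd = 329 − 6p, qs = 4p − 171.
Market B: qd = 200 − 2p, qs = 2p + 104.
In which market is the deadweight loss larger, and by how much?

Market A, by $2.8.

Market A: pre-tax p* = $50, q* = 29; post-tax q = 24.2; deadweight loss = $4.8.
Market B: pre-tax p* = $24, q* = 152; post-tax q = 150; deadweight loss = $2.
Difference: $4.8 vs $2 → market A is larger by $2.8.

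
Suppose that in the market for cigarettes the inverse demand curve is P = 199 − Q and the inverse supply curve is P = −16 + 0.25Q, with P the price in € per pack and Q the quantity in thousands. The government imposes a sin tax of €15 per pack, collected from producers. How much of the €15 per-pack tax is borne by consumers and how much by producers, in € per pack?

Consumers bear €12 per pack; producers bear €3 per pack.

Rewrite in direct form: Qd = 199 − P and Qs = 4P + 64.
Without the tax, 199 − P = 4P + 64 gives 5P = 135, so P* = €27 and Q* = 172.
With the tax collected from producers, supply shifts: Qs = 4(P − 15) + 64.
Solving gives Q = 160 with consumers paying €39 and producers receiving €24 (the €15 wedge).
Burden on consumers: €12; on producers: €3. (They sum to €15.)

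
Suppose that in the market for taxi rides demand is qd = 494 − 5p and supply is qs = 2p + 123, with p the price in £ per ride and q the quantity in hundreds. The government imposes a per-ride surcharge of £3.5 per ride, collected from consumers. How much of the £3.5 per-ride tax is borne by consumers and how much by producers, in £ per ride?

Consumers bear £1 per ride; producers bear £2.5 per ride.

Before the tax: set 494 − 5p = 2p + 123 → p* = £53, q* = 229.
With the tax collected from consumers, demand (in seller-price terms) shifts: qd = 494 − 5(p + 3.5).
New equilibrium: consumers pay £54, producers receive £50.5, q = 224. (Wedge: pb − ps = 3.5.)
Burden on consumers: £1; on producers: £2.5. (They sum to £3.5.)
The less price-elastic side of the market bears the larger share of a per-unit tax.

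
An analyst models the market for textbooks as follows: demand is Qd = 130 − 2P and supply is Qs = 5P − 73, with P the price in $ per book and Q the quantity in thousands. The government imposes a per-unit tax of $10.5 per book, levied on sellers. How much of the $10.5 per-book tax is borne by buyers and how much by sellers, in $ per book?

Before the tax: set 130 − 2P = 5P − 73 → P* = $29, Q* = 72.
With the tax collected from sellers, supply shifts: Qs = 5(P − 10.5) − 73.
Solving gives Q = 57 with buyers paying $36.5 and sellers receiving $26 (the $10.5 wedge).
Burden on buyers: $7.5; on sellers: $3. (They sum to $10.5.)

Buyers bear $7.5 per book; sellers bear $3 per book.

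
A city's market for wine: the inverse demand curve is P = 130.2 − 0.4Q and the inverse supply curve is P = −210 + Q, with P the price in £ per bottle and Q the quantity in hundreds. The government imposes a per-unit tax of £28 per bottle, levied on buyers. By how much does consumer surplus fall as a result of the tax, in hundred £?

Consumer surplus falls by £1864 hundred.

Inverting to Q(P) form: Qd = 325.5 − 2.5P; Qs = P + 210.
Without the tax, 325.5 − 2.5P = P + 210 gives 3.5P = 115.5, so P* = £33 and Q* = 243.
With the tax collected from buyers, demand (in seller-price terms) shifts: Qd = 325.5 − 2.5(P + 28).
Solving gives Q = 223 with buyers paying £41 and sellers receiving £13 (the £28 wedge).
ΔCS is the trapezoid between Q = 223 and Q = 243 of height £8: ½ · (243 + 223) · 8 = £1864.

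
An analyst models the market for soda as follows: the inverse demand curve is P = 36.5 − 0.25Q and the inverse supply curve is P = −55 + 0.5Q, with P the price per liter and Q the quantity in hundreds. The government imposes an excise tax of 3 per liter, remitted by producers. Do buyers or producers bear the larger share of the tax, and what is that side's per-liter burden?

Rewrite in direct form: Qd = 146 − 4P and Qs = 2P + 110.
Before the tax: set 146 − 4P = 2P + 110 → P* = 6, Q* = 122.
With the tax collected from producers, supply shifts: Qs = 2(P − 3) + 110.
Solving gives Q = 118 with buyers paying 7 and producers receiving 4 (the 3 wedge).
Per-liter burden: buyers 1, producers 2.
Producers take the larger share because supply is less price-elastic here (demand slope 4 vs supply slope 2).

Producers bear the larger share: 2 per liter.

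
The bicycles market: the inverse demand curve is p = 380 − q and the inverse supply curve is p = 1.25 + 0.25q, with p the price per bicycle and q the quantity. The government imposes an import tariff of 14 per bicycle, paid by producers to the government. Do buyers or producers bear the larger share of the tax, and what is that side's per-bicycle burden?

Inverting to q(p) form: qd = 380 − p; qs = 4p − 5.
Without the tax, 380 − p = 4p − 5 gives 5p = 385, so p* = 77 and q* = 303.
With the tax collected from producers, supply shifts: qs = 4(p − 14) − 5.
Solving gives q = 291.8 with buyers paying 88.2 and producers receiving 74.2 (the 14 wedge).
Per-bicycle burden: buyers 11.2, producers 2.8.
Buyers take the larger share because demand is less price-elastic here (demand slope 1 vs supply slope 4).
The less price-elastic side of the market bears the larger share of a per-unit tax.

Buyers bear the larger share: 11.2 per bicycle.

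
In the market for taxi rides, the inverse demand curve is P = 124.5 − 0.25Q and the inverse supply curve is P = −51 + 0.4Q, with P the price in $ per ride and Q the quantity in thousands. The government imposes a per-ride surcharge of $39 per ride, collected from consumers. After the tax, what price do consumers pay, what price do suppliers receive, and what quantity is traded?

Rewrite in direct form: Qd = 498 − 4P and Qs = 2.5P + 127.5.
Without the tax, 498 − 4P = 2.5P + 127.5 gives 6.5P = 370.5, so P* = $57 and Q* = 270.
With the tax collected from consumers, demand (in seller-price terms) shifts: Qd = 498 − 4(P + 39).
Solving gives Q = 210 with consumers paying $72 and suppliers receiving $33 (the $39 wedge).

Consumers pay $72; suppliers receive $33; quantity = 210.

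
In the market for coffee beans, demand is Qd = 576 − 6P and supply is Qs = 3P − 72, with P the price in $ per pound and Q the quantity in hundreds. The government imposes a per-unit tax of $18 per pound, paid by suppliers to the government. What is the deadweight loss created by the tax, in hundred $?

Deadweight loss = $324 hundred.

Before the tax: set 576 − 6P = 3P − 72 → P* = $72, Q* = 144.
With the tax collected from suppliers, supply shifts: Qs = 3(P − 18) − 72.
New equilibrium: consumers pay $78, suppliers receive $60, Q = 108. (Wedge: Pb − Ps = 18.)
Quantity falls by |ΔQ| = |144 − 108| = 36.
DWL = ½ · t · |ΔQ| = ½ · 18 · 36 = $324.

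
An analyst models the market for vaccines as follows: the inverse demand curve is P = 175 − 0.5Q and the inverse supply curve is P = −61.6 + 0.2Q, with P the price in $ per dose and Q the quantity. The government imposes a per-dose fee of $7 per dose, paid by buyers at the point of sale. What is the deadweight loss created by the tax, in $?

Inverting to Q(P) form: Qd = 350 − 2P; Qs = 5P + 308.
Without the tax, 350 − 2P = 5P + 308 gives 7P = 42, so P* = $6 and Q* = 338.
With the tax collected from buyers, demand (in seller-price terms) shifts: Qd = 350 − 2(P + 7).
Solving gives Q = 328 with buyers paying $11 and suppliers receiving $4 (the $7 wedge).
Quantity falls by |ΔQ| = |338 − 328| = 10.
DWL = ½ · t · |ΔQ| = ½ · 7 · 10 = $35.

Deadweight loss = $35.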